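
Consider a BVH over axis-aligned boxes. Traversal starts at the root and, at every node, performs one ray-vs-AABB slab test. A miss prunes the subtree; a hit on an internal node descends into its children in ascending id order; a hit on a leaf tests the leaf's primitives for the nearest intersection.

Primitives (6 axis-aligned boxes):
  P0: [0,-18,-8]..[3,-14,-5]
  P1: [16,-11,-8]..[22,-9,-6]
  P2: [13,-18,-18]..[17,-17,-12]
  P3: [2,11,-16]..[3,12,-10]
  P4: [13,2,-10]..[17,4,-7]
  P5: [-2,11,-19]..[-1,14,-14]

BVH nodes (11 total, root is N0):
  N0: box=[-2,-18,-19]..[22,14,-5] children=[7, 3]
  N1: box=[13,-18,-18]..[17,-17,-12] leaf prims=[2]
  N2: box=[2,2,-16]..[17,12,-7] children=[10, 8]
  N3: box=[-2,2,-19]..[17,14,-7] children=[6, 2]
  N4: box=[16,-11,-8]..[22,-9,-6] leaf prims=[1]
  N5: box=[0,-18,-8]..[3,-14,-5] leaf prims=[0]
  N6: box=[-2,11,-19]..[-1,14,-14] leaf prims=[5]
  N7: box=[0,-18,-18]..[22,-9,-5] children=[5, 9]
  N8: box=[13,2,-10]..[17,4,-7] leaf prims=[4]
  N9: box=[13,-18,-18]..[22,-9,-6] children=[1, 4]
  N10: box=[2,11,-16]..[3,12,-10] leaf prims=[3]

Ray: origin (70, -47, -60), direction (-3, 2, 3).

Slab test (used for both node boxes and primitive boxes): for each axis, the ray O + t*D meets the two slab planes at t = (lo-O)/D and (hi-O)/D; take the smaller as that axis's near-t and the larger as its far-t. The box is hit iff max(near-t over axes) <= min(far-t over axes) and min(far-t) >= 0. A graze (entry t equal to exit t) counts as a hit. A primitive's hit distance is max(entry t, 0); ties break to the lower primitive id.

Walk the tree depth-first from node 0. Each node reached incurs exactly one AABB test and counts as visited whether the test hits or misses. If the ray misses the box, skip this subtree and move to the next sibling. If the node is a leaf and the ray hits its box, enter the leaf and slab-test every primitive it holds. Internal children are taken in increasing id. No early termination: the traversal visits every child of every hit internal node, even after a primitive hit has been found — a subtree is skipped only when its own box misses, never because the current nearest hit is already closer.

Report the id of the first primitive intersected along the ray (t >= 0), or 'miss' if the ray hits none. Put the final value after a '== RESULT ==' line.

Walk:
N0 x:[16,24] y:[29/2,61/2] z:[41/3,55/3] -> hit [16,55/3], descend [3, 7]
  N3 x:[53/3,24] y:[49/2,61/2] z:[41/3,53/3] -> miss, prune
  N7 x:[16,70/3] y:[29/2,19] z:[14,55/3] -> hit [16,55/3], descend [5, 9]
    N5 x:[67/3,70/3] y:[29/2,33/2] z:[52/3,55/3] -> miss, prune
    N9 x:[16,19] y:[29/2,19] z:[14,18] -> hit [16,18], descend [1, 4]
      N1 x:[53/3,19] y:[29/2,15] z:[14,16] -> miss, prune
      N4 x:[16,18] y:[18,19] z:[52/3,18] -> hit [18,18] leaf, test {P1@t=18}

Summary -> nodes [0, 3, 7, 5, 9, 1, 4]; box-tests=7; leaf-entries=1; first=P1

== RESULT ==
1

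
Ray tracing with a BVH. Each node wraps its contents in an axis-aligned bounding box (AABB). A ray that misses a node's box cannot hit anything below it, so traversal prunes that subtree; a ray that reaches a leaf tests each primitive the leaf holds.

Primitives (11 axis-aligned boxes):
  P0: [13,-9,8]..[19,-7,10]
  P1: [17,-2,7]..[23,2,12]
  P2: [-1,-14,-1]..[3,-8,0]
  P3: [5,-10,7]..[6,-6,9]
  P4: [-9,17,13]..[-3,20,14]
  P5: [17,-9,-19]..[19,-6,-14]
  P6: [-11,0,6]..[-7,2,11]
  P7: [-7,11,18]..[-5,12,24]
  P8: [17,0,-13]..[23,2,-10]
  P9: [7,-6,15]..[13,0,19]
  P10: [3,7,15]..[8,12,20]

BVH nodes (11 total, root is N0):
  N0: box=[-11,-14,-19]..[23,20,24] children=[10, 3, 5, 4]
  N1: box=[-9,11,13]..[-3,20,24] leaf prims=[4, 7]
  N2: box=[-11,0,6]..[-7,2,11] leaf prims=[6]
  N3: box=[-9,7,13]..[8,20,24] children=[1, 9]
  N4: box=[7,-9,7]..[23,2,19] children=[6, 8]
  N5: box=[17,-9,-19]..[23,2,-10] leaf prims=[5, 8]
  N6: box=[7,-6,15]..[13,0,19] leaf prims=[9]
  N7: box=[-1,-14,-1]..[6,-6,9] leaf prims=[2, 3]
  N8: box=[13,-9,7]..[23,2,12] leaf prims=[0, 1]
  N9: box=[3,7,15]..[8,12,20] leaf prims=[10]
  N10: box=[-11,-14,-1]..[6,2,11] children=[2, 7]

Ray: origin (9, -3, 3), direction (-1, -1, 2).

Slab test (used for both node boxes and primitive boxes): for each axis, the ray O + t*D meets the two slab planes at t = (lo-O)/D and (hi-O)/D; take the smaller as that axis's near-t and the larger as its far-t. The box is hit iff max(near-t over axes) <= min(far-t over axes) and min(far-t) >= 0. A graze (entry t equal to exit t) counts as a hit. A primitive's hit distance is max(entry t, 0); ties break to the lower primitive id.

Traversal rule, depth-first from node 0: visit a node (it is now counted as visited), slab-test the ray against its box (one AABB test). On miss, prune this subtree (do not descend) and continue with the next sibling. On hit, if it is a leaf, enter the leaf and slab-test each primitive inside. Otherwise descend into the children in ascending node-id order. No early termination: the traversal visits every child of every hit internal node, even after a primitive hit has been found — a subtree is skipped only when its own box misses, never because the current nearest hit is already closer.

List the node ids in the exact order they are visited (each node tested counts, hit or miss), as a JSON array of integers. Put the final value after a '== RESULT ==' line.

Walk:
N0 x:[-14,20] y:[-23,11] z:[-11,21/2] -> hit [-11,21/2], descend [3, 4, 5, 10]
  N3 x:[1,18] y:[-23,-10] z:[5,21/2] -> miss, prune
  N4 x:[-14,2] y:[-5,6] z:[2,8] -> hit [2,2], descend [6, 8]
    N6 x:[-4,2] y:[-3,3] z:[6,8] -> miss, prune
    N8 x:[-14,-4] y:[-5,6] z:[2,9/2] -> miss, prune
  N5 x:[-14,-8] y:[-5,6] z:[-11,-13/2] -> miss, prune
  N10 x:[3,20] y:[-5,11] z:[-2,4] -> hit [3,4], descend [2, 7]
    N2 x:[16,20] y:[-5,-3] z:[3/2,4] -> miss, prune
    N7 x:[3,10] y:[3,11] z:[-2,3] -> hit [3,3] leaf, test {P2(miss), P3@t=3}

order=[0, 3, 4, 6, 8, 5, 10, 2, 7]  |boxes|=9  |leaves|=1  hit=P3

== RESULT ==
[0, 3, 4, 6, 8, 5, 10, 2, 7]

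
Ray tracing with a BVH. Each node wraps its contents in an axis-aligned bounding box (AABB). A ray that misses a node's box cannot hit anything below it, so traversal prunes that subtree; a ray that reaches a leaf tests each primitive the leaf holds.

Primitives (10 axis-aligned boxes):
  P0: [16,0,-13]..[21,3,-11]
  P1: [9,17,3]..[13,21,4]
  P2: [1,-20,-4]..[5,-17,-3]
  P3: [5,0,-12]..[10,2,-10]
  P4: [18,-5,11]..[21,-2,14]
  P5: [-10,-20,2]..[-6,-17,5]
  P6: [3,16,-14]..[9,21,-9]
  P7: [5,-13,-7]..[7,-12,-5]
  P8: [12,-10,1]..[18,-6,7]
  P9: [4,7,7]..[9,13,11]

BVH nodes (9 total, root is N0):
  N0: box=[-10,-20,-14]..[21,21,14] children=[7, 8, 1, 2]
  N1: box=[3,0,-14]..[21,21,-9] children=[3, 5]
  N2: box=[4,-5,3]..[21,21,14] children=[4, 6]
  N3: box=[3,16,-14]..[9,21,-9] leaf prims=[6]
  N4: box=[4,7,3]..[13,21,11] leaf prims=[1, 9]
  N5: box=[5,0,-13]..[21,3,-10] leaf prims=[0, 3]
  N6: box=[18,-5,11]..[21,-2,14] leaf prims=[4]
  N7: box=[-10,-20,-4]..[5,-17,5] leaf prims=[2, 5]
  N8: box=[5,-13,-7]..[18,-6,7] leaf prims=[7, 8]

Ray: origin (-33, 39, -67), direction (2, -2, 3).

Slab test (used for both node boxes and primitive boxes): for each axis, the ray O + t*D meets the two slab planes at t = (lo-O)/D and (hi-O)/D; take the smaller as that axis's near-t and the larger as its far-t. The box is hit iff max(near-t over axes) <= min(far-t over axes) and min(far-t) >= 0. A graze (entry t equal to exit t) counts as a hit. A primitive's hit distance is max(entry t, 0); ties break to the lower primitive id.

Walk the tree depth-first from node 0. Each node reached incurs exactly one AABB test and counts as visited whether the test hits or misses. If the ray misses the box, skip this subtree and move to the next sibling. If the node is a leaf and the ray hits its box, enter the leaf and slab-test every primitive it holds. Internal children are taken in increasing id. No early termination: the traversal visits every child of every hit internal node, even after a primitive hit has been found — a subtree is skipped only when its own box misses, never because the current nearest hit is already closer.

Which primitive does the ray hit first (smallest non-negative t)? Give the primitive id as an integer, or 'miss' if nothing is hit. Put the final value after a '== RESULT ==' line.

Traverse from the root:
N0 x:[23/2,27] y:[9,59/2] z:[53/3,27] -> hit [53/3,27], descend [1, 2, 7, 8]
  N1 x:[18,27] y:[9,39/2] z:[53/3,58/3] -> hit [18,58/3], descend [3, 5]
    N3 x:[18,21] y:[9,23/2] z:[53/3,58/3] -> miss, prune
    N5 x:[19,27] y:[18,39/2] z:[18,19] -> hit [19,19] leaf, test {P0(miss), P3@t=19}
  N2 x:[37/2,27] y:[9,22] z:[70/3,27] -> miss, prune
  N7 x:[23/2,19] y:[28,59/2] z:[21,24] -> miss, prune
  N8 x:[19,51/2] y:[45/2,26] z:[20,74/3] -> hit [45/2,74/3] leaf, test {P7(miss), P8@t=68/3}

7 AABB tests over nodes [0, 1, 3, 5, 2, 7, 8]; 2 leaves entered; closest P3.

== RESULT ==
3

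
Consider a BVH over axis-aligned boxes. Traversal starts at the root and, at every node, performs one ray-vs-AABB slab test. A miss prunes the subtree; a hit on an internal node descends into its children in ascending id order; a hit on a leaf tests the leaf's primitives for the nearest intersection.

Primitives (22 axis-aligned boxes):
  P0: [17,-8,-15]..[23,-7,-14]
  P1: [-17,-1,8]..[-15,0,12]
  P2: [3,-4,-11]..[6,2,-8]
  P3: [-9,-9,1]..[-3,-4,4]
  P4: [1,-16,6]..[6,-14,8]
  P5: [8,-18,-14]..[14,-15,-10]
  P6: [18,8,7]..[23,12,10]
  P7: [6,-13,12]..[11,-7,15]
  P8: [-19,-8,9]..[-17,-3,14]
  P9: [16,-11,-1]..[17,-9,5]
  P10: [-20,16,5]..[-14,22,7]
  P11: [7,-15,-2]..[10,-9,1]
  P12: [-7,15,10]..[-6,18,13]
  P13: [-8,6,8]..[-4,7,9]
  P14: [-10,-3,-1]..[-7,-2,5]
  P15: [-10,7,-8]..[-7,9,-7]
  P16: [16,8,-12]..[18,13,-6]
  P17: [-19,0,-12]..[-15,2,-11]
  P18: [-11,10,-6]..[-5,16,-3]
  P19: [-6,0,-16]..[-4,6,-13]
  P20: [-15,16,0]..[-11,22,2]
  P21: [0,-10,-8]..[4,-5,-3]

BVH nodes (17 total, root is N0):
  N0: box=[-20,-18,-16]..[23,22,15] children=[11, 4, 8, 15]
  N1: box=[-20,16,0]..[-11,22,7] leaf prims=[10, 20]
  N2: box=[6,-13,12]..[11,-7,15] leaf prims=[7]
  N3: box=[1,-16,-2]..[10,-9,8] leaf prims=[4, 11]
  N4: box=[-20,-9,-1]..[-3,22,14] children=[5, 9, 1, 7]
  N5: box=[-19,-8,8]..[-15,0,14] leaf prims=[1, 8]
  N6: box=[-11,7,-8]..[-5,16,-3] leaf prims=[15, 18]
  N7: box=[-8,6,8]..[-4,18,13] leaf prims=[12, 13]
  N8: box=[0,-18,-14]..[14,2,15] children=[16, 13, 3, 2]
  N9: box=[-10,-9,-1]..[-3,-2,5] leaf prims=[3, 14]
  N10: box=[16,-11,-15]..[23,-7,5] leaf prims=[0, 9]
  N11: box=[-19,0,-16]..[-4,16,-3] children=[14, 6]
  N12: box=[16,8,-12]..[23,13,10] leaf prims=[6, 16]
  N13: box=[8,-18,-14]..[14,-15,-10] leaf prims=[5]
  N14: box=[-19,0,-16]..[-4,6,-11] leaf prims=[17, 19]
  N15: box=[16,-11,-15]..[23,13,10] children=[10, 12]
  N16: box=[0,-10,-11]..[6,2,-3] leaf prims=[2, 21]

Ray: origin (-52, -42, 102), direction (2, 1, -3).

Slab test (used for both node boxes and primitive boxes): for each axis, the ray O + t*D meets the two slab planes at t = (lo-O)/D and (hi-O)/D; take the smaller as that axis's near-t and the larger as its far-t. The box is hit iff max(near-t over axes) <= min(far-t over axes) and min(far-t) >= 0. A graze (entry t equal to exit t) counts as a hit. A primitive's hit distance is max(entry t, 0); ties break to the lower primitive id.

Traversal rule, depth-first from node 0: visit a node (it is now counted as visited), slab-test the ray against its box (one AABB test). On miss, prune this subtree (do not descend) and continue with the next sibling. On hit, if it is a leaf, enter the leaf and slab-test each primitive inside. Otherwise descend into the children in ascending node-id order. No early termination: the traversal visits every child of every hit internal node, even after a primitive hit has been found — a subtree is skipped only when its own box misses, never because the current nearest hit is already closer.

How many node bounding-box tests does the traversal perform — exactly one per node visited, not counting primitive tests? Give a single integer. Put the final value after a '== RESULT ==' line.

Walk:
N0 x:[16,75/2] y:[24,64] z:[29,118/3] -> hit [29,75/2], descend [4, 8, 11, 15]
  N4 x:[16,49/2] y:[33,64] z:[88/3,103/3] -> miss, prune
  N8 x:[26,33] y:[24,44] z:[29,116/3] -> hit [29,33], descend [2, 3, 13, 16]
    N2 x:[29,63/2] y:[29,35] z:[29,30] -> hit [29,30] leaf, test {P7@t=29}
    N3 x:[53/2,31] y:[26,33] z:[94/3,104/3] -> miss, prune
    N13 x:[30,33] y:[24,27] z:[112/3,116/3] -> miss, prune
    N16 x:[26,29] y:[32,44] z:[35,113/3] -> miss, prune
  N11 x:[33/2,24] y:[42,58] z:[35,118/3] -> miss, prune
  N15 x:[34,75/2] y:[31,55] z:[92/3,39] -> hit [34,75/2], descend [10, 12]
    N10 x:[34,75/2] y:[31,35] z:[97/3,39] -> hit [34,35] leaf, test {P0(miss), P9(miss)}
    N12 x:[34,75/2] y:[50,55] z:[92/3,38] -> miss, prune

11 AABB tests over nodes [0, 4, 8, 2, 3, 13, 16, 11, 15, 10, 12]; 2 leaves entered; closest P7.

== RESULT ==
11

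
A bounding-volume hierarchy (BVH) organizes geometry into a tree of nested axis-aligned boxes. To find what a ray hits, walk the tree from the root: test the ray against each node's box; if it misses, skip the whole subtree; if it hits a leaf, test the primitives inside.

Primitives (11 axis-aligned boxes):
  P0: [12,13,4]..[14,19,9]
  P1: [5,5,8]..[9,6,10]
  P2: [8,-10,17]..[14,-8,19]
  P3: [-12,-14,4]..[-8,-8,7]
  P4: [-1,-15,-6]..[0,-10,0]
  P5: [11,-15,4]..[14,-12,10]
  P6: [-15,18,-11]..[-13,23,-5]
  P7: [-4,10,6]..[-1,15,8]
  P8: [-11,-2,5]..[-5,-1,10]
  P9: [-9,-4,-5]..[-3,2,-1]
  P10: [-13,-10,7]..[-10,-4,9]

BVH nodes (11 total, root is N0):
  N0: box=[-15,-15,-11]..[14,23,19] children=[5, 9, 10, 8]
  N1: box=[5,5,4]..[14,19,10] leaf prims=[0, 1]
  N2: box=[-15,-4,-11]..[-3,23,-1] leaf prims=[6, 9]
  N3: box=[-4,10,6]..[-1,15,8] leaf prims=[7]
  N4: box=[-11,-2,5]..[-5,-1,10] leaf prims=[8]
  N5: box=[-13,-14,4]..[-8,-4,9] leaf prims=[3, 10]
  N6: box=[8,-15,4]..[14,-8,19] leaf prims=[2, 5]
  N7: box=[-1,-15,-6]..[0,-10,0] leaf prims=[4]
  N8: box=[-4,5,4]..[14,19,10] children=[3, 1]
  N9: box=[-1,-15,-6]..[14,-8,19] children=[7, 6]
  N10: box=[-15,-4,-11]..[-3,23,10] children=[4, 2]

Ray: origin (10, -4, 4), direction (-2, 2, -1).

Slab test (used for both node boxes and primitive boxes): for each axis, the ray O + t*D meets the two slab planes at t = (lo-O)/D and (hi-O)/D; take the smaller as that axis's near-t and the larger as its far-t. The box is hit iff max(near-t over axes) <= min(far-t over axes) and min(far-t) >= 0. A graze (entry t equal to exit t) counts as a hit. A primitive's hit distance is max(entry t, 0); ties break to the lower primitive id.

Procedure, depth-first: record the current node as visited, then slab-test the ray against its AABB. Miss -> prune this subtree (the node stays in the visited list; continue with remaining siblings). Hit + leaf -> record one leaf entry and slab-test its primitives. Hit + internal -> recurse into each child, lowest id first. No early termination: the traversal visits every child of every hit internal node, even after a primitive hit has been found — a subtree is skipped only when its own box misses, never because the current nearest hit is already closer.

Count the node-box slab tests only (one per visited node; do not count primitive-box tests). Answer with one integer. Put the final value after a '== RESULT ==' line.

Walk:
N0 x:[-2,25/2] y:[-11/2,27/2] z:[-15,15] -> hit [-2,25/2], descend [5, 8, 9, 10]
  N5 x:[9,23/2] y:[-5,0] z:[-5,0] -> miss, prune
  N8 x:[-2,7] y:[9/2,23/2] z:[-6,0] -> miss, prune
  N9 x:[-2,11/2] y:[-11/2,-2] z:[-15,10] -> miss, prune
  N10 x:[13/2,25/2] y:[0,27/2] z:[-6,15] -> hit [13/2,25/2], descend [2, 4]
    N2 x:[13/2,25/2] y:[0,27/2] z:[5,15] -> hit [13/2,25/2] leaf, test {P6@t=23/2, P9(miss)}
    N4 x:[15/2,21/2] y:[1,3/2] z:[-6,-1] -> miss, prune

Visited [0, 5, 8, 9, 10, 2, 4]. Tests: 7 box, 1 leaf. Nearest: P6.

== RESULT ==
7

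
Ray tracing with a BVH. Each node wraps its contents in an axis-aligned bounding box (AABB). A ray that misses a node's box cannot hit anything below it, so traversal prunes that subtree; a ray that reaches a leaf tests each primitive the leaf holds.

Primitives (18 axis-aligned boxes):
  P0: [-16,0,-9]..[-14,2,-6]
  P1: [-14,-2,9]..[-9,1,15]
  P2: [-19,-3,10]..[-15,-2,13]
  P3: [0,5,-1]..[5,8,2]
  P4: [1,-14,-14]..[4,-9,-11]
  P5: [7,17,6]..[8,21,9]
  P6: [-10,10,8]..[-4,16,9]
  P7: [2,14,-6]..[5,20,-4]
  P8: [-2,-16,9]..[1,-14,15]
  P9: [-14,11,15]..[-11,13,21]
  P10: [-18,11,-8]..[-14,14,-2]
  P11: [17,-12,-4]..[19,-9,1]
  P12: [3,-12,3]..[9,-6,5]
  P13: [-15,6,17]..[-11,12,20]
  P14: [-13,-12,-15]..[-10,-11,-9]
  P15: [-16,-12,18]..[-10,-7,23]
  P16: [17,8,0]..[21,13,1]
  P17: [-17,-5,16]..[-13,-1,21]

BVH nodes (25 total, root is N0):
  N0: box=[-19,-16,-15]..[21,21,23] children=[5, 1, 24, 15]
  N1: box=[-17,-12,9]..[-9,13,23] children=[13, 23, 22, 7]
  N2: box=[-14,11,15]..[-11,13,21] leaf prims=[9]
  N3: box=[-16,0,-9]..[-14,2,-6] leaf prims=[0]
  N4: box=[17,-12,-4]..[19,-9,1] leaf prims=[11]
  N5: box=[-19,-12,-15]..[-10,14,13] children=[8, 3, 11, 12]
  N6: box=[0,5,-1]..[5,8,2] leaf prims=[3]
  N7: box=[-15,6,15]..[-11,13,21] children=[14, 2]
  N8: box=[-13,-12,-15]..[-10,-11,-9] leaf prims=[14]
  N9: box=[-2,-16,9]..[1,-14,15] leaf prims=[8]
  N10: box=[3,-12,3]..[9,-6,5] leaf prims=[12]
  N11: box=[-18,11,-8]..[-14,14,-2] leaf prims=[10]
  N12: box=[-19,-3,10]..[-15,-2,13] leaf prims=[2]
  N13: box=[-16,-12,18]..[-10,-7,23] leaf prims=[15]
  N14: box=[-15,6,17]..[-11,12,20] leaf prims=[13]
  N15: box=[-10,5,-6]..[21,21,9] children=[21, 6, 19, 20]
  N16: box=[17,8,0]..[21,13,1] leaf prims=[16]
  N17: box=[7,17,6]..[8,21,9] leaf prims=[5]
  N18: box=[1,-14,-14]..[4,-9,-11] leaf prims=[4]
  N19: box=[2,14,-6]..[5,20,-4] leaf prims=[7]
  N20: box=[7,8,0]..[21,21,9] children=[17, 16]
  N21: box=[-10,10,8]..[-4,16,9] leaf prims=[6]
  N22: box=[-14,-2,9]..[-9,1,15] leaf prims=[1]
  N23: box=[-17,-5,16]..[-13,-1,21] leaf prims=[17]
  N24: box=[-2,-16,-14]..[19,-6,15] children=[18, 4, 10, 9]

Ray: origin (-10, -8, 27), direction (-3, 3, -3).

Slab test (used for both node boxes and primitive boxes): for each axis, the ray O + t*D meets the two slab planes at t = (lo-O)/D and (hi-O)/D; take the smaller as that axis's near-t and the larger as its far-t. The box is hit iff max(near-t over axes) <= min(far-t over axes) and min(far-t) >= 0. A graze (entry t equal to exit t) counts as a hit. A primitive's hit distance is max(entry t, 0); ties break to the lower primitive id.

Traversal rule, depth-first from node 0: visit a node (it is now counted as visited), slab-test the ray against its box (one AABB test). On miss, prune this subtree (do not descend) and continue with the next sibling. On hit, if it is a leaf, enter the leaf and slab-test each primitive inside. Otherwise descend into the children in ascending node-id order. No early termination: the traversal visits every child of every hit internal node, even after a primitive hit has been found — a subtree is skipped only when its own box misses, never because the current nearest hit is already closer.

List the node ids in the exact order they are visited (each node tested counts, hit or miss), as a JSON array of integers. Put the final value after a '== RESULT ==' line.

Walk:
N0 x:[-31/3,3] y:[-8/3,29/3] z:[4/3,14] -> hit [4/3,3], descend [1, 5, 15, 24]
  N1 x:[-1/3,7/3] y:[-4/3,7] z:[4/3,6] -> hit [4/3,7/3], descend [7, 13, 22, 23]
    N7 x:[1/3,5/3] y:[14/3,7] z:[2,4] -> miss, prune
    N13 x:[0,2] y:[-4/3,1/3] z:[4/3,3] -> miss, prune
    N22 x:[-1/3,4/3] y:[2,3] z:[4,6] -> miss, prune
    N23 x:[1,7/3] y:[1,7/3] z:[2,11/3] -> hit [2,7/3] leaf, test {P17@t=2}
  N5 x:[0,3] y:[-4/3,22/3] z:[14/3,14] -> miss, prune
  N15 x:[-31/3,0] y:[13/3,29/3] z:[6,11] -> miss, prune
  N24 x:[-29/3,-8/3] y:[-8/3,2/3] z:[4,41/3] -> miss, prune

order=[0, 1, 7, 13, 22, 23, 5, 15, 24]  |boxes|=9  |leaves|=1  hit=P17

== RESULT ==
[0, 1, 7, 13, 22, 23, 5, 15, 24]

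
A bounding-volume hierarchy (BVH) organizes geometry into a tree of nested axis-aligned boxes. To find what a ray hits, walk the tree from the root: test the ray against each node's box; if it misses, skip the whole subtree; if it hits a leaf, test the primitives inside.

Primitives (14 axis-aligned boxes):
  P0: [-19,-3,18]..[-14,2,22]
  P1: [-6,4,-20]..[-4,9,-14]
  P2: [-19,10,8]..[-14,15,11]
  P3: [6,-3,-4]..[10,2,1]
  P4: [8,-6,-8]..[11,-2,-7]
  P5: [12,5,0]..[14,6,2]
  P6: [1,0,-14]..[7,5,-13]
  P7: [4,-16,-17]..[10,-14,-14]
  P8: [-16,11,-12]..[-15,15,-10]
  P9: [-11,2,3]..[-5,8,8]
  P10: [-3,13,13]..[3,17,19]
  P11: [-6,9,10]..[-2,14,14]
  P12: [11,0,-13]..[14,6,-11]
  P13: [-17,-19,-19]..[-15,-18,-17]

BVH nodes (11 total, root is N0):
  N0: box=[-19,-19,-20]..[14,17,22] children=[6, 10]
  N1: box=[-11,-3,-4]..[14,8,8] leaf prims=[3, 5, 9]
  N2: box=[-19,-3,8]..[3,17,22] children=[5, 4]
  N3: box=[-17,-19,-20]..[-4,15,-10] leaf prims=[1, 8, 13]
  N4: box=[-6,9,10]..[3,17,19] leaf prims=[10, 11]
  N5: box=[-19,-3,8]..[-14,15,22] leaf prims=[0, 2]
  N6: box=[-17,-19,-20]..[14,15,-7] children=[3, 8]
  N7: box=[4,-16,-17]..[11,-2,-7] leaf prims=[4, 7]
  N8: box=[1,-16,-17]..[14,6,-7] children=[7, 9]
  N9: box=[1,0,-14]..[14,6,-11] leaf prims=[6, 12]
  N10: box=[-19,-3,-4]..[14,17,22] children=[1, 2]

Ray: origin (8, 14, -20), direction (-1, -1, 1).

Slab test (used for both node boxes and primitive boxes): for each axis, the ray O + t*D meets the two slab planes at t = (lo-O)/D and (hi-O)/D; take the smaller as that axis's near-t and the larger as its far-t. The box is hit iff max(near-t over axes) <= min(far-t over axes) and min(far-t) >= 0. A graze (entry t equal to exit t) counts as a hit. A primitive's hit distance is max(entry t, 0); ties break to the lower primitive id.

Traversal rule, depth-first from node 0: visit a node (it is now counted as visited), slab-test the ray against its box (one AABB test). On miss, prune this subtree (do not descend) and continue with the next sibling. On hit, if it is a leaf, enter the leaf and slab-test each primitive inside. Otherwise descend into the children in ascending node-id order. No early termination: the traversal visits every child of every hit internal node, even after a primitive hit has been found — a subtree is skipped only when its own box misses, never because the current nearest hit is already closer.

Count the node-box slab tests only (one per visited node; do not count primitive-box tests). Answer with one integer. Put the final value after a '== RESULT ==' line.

Trace the traversal:
N0 x:[-6,27] y:[-3,33] z:[0,42] -> hit [0,27], descend [6, 10]
  N6 x:[-6,25] y:[-1,33] z:[0,13] -> hit [0,13], descend [3, 8]
    N3 x:[12,25] y:[-1,33] z:[0,10] -> miss, prune
    N8 x:[-6,7] y:[8,30] z:[3,13] -> miss, prune
  N10 x:[-6,27] y:[-3,17] z:[16,42] -> hit [16,17], descend [1, 2]
    N1 x:[-6,19] y:[6,17] z:[16,28] -> hit [16,17] leaf, test {P3(miss), P5(miss), P9(miss)}
    N2 x:[5,27] y:[-3,17] z:[28,42] -> miss, prune

7 AABB tests over nodes [0, 6, 3, 8, 10, 1, 2]; 1 leaf entered; closest miss.

== RESULT ==
7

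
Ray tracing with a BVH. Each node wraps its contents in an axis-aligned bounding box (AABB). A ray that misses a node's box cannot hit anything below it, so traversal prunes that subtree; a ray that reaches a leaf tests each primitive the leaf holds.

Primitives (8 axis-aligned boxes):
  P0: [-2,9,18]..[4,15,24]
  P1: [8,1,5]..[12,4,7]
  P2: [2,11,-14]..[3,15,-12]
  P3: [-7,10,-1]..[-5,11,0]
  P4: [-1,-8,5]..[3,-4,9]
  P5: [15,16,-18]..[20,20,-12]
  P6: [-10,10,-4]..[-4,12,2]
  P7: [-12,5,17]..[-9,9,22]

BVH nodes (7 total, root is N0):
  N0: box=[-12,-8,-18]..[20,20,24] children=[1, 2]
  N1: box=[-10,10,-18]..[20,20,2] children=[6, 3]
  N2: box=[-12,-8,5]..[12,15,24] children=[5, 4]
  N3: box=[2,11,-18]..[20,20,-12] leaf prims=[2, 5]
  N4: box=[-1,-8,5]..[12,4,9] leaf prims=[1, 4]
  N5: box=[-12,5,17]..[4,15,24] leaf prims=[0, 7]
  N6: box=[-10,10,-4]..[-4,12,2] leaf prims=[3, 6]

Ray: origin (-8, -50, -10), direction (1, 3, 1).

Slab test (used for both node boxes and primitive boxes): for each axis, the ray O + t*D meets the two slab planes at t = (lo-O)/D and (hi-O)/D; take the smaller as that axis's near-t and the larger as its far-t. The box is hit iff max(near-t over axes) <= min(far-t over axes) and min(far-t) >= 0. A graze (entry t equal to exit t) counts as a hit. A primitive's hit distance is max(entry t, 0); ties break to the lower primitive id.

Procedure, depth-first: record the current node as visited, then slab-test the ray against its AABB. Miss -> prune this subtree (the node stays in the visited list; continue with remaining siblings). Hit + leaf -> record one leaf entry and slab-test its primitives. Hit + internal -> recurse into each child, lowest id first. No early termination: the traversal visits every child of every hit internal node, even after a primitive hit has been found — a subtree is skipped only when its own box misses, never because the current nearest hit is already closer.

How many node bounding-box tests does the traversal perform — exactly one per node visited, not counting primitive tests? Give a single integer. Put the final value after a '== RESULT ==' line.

Trace the traversal:
N0 x:[-4,28] y:[14,70/3] z:[-8,34] -> hit [14,70/3], descend [1, 2]
  N1 x:[-2,28] y:[20,70/3] z:[-8,12] -> miss, prune
  N2 x:[-4,20] y:[14,65/3] z:[15,34] -> hit [15,20], descend [4, 5]
    N4 x:[7,20] y:[14,18] z:[15,19] -> hit [15,18] leaf, test {P1@t=17, P4(miss)}
    N5 x:[-4,12] y:[55/3,65/3] z:[27,34] -> miss, prune

5 AABB tests over nodes [0, 1, 2, 4, 5]; 1 leaf entered; closest P1.

== RESULT ==
5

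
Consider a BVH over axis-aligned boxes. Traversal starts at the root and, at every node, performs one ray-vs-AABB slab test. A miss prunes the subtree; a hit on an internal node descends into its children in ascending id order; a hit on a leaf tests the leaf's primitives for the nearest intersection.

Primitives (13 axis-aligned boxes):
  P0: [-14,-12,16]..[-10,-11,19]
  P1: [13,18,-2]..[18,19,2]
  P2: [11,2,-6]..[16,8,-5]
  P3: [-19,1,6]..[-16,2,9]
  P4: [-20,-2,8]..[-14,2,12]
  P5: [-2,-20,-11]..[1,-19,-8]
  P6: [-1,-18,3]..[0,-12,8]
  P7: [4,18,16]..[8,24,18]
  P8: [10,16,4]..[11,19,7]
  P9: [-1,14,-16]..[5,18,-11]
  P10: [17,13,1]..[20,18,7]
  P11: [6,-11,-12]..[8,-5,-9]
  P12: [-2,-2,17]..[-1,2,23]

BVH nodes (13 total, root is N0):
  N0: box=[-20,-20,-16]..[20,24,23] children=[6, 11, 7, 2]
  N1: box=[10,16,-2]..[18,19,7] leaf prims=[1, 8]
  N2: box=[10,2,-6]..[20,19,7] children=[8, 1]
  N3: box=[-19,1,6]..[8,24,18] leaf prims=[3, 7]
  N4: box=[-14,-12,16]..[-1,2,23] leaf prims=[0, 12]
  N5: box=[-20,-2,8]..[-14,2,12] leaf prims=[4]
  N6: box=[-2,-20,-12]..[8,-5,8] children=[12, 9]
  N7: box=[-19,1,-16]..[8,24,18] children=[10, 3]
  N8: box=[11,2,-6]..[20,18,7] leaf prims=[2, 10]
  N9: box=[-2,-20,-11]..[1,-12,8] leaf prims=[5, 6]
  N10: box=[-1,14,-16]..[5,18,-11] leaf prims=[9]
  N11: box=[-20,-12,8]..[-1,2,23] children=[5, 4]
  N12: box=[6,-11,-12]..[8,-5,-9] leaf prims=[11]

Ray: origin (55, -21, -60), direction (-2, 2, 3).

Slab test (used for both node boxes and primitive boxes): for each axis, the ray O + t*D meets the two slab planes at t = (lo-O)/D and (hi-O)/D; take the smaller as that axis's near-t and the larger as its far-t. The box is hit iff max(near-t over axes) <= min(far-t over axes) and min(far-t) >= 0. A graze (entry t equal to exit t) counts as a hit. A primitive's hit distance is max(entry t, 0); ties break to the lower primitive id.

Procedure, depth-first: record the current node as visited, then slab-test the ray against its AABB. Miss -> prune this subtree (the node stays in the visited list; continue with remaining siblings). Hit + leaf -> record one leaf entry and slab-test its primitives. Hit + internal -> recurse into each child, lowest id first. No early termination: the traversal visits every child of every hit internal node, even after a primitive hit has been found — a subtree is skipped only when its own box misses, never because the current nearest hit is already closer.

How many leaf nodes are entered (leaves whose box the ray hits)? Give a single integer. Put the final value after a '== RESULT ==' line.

Trace the traversal:
N0 x:[35/2,75/2] y:[1/2,45/2] z:[44/3,83/3] -> hit [35/2,45/2], descend [2, 6, 7, 11]
  N2 x:[35/2,45/2] y:[23/2,20] z:[18,67/3] -> hit [18,20], descend [1, 8]
    N1 x:[37/2,45/2] y:[37/2,20] z:[58/3,67/3] -> hit [58/3,20] leaf, test {P1@t=39/2, P8(miss)}
    N8 x:[35/2,22] y:[23/2,39/2] z:[18,67/3] -> hit [18,39/2] leaf, test {P2(miss), P10(miss)}
  N6 x:[47/2,57/2] y:[1/2,8] z:[16,68/3] -> miss, prune
  N7 x:[47/2,37] y:[11,45/2] z:[44/3,26] -> miss, prune
  N11 x:[28,75/2] y:[9/2,23/2] z:[68/3,83/3] -> miss, prune

7 AABB tests over nodes [0, 2, 1, 8, 6, 7, 11]; 2 leaves entered; closest P1.

== RESULT ==
2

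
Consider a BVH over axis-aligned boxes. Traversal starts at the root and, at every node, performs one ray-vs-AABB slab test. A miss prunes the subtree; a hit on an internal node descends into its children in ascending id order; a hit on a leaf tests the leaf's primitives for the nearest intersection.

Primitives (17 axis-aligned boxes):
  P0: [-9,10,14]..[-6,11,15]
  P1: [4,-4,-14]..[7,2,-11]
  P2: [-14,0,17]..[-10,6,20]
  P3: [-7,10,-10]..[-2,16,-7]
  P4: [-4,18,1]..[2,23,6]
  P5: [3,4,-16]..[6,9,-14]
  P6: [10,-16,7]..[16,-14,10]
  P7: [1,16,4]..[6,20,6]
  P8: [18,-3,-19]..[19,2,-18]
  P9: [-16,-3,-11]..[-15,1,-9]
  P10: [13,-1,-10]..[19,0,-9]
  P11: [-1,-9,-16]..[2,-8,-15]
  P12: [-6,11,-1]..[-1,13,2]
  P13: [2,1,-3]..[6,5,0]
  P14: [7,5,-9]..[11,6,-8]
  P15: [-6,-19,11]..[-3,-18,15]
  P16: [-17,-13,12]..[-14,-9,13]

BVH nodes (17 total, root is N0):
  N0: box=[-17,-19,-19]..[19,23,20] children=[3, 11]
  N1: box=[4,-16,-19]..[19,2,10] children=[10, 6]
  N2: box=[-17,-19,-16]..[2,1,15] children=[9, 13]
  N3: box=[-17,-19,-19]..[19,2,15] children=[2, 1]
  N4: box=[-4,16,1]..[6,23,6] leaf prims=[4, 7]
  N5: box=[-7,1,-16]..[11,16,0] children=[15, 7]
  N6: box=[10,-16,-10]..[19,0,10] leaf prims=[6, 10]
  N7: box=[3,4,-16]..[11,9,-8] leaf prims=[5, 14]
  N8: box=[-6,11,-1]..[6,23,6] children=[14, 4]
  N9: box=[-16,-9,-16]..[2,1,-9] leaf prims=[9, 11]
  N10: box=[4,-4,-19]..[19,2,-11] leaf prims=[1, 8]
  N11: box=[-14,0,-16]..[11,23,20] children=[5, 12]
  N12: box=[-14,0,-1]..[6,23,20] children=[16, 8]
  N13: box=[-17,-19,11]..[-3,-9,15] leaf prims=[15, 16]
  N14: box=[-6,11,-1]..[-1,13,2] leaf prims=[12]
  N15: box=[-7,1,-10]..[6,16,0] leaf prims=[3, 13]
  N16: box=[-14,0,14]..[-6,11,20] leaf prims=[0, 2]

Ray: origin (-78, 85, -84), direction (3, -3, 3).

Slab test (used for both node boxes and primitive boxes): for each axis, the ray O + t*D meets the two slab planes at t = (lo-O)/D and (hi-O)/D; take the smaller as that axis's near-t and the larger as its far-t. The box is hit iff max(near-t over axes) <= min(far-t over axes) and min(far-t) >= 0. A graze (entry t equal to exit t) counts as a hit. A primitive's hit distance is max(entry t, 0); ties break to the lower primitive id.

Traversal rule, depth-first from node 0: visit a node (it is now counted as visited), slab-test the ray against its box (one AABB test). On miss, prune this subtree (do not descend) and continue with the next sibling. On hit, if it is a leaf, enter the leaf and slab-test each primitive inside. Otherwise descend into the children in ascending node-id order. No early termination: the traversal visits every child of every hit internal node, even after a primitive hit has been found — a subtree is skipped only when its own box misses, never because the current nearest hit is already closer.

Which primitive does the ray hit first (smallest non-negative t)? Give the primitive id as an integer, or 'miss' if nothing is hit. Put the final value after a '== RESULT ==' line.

Walk:
N0 x:[61/3,97/3] y:[62/3,104/3] z:[65/3,104/3] -> hit [65/3,97/3], descend [3, 11]
  N3 x:[61/3,97/3] y:[83/3,104/3] z:[65/3,33] -> hit [83/3,97/3], descend [1, 2]
    N1 x:[82/3,97/3] y:[83/3,101/3] z:[65/3,94/3] -> hit [83/3,94/3], descend [6, 10]
      N6 x:[88/3,97/3] y:[85/3,101/3] z:[74/3,94/3] -> hit [88/3,94/3] leaf, test {P6(miss), P10(miss)}
      N10 x:[82/3,97/3] y:[83/3,89/3] z:[65/3,73/3] -> miss, prune
    N2 x:[61/3,80/3] y:[28,104/3] z:[68/3,33] -> miss, prune
  N11 x:[64/3,89/3] y:[62/3,85/3] z:[68/3,104/3] -> hit [68/3,85/3], descend [5, 12]
    N5 x:[71/3,89/3] y:[23,28] z:[68/3,28] -> hit [71/3,28], descend [7, 15]
      N7 x:[27,89/3] y:[76/3,27] z:[68/3,76/3] -> miss, prune
      N15 x:[71/3,28] y:[23,28] z:[74/3,28] -> hit [74/3,28] leaf, test {P3@t=74/3, P13@t=27}
    N12 x:[64/3,28] y:[62/3,85/3] z:[83/3,104/3] -> hit [83/3,28], descend [8, 16]
      N8 x:[24,28] y:[62/3,74/3] z:[83/3,30] -> miss, prune
      N16 x:[64/3,24] y:[74/3,85/3] z:[98/3,104/3] -> miss, prune

Summary -> nodes [0, 3, 1, 6, 10, 2, 11, 5, 7, 15, 12, 8, 16]; box-tests=13; leaf-entries=2; first=P3

== RESULT ==
3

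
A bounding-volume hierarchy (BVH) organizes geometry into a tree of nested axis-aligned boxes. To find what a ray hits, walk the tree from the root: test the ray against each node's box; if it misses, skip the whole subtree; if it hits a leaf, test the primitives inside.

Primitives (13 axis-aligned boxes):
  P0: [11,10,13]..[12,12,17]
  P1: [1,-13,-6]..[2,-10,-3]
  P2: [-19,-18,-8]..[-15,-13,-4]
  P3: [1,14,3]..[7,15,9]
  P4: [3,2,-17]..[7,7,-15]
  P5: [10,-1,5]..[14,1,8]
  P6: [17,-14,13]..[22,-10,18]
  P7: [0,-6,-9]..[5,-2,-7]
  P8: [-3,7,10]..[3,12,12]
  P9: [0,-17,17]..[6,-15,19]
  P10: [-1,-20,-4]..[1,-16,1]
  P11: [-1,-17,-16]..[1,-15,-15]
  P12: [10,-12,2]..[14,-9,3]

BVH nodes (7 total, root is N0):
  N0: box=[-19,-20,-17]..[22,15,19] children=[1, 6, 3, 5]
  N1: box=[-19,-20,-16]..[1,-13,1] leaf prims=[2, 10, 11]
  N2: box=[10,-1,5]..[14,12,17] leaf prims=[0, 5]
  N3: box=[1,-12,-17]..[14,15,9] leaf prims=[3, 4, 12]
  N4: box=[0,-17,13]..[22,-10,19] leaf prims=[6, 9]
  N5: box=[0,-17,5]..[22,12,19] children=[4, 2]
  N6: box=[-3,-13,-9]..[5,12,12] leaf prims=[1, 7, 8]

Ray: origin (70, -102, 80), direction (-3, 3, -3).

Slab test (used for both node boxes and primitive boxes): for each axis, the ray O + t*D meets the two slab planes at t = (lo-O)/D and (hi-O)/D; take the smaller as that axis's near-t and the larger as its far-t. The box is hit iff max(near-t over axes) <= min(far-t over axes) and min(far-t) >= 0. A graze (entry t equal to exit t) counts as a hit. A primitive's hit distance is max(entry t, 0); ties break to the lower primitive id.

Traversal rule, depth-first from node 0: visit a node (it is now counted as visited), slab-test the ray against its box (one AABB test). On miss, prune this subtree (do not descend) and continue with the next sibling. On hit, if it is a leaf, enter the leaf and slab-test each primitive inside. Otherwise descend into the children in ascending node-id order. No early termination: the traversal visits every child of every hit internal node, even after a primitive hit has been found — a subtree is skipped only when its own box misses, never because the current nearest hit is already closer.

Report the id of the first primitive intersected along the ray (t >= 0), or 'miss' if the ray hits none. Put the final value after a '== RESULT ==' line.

Trace the traversal:
N0 x:[16,89/3] y:[82/3,39] z:[61/3,97/3] -> hit [82/3,89/3], descend [1, 3, 5, 6]
  N1 x:[23,89/3] y:[82/3,89/3] z:[79/3,32] -> hit [82/3,89/3] leaf, test {P2@t=85/3, P10(miss), P11(miss)}
  N3 x:[56/3,23] y:[30,39] z:[71/3,97/3] -> miss, prune
  N5 x:[16,70/3] y:[85/3,38] z:[61/3,25] -> miss, prune
  N6 x:[65/3,73/3] y:[89/3,38] z:[68/3,89/3] -> miss, prune

5 AABB tests over nodes [0, 1, 3, 5, 6]; 1 leaf entered; closest P2.

== RESULT ==
2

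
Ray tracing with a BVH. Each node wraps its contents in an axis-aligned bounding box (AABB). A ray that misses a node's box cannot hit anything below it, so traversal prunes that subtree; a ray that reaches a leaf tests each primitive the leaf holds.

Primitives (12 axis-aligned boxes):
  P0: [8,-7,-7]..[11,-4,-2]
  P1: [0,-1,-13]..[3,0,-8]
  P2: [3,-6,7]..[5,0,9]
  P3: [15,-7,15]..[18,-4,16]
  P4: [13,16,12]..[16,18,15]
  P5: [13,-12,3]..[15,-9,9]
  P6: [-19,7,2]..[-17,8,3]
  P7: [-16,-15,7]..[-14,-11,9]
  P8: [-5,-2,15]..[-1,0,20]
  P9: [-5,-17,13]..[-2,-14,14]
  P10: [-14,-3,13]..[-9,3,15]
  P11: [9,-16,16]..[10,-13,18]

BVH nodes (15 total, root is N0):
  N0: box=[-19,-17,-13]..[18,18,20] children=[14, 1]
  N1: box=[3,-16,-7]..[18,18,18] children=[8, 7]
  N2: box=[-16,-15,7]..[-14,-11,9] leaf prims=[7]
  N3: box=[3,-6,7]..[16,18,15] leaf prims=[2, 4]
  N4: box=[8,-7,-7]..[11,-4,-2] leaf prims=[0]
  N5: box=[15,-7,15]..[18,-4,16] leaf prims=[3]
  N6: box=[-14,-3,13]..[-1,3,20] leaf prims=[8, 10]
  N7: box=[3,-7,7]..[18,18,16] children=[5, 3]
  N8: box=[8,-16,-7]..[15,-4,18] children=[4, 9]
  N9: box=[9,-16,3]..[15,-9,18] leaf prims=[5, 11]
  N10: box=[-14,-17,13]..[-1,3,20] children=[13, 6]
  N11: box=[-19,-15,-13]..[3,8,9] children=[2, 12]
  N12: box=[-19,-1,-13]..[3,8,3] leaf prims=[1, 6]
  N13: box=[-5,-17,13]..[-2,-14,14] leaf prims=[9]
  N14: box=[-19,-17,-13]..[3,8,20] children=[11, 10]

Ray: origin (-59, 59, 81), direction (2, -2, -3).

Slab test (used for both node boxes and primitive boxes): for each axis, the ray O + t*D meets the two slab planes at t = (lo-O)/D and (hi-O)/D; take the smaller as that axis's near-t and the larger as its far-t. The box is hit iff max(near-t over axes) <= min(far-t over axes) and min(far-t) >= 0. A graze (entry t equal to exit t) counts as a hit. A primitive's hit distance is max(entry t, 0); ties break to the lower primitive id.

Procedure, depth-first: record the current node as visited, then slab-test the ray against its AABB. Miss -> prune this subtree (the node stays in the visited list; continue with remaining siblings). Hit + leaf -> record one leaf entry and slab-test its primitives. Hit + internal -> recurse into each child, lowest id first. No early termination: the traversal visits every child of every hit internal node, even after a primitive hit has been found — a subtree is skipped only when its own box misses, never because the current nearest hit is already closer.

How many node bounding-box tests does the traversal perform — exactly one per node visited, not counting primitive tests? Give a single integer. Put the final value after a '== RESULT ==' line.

Walk:
N0 x:[20,77/2] y:[41/2,38] z:[61/3,94/3] -> hit [41/2,94/3], descend [1, 14]
  N1 x:[31,77/2] y:[41/2,75/2] z:[21,88/3] -> miss, prune
  N14 x:[20,31] y:[51/2,38] z:[61/3,94/3] -> hit [51/2,31], descend [10, 11]
    N10 x:[45/2,29] y:[28,38] z:[61/3,68/3] -> miss, prune
    N11 x:[20,31] y:[51/2,37] z:[24,94/3] -> hit [51/2,31], descend [2, 12]
      N2 x:[43/2,45/2] y:[35,37] z:[24,74/3] -> miss, prune
      N12 x:[20,31] y:[51/2,30] z:[26,94/3] -> hit [26,30] leaf, test {P1@t=89/3, P6(miss)}

Visited [0, 1, 14, 10, 11, 2, 12]. Tests: 7 box, 1 leaf. Nearest: P1.

== RESULT ==
7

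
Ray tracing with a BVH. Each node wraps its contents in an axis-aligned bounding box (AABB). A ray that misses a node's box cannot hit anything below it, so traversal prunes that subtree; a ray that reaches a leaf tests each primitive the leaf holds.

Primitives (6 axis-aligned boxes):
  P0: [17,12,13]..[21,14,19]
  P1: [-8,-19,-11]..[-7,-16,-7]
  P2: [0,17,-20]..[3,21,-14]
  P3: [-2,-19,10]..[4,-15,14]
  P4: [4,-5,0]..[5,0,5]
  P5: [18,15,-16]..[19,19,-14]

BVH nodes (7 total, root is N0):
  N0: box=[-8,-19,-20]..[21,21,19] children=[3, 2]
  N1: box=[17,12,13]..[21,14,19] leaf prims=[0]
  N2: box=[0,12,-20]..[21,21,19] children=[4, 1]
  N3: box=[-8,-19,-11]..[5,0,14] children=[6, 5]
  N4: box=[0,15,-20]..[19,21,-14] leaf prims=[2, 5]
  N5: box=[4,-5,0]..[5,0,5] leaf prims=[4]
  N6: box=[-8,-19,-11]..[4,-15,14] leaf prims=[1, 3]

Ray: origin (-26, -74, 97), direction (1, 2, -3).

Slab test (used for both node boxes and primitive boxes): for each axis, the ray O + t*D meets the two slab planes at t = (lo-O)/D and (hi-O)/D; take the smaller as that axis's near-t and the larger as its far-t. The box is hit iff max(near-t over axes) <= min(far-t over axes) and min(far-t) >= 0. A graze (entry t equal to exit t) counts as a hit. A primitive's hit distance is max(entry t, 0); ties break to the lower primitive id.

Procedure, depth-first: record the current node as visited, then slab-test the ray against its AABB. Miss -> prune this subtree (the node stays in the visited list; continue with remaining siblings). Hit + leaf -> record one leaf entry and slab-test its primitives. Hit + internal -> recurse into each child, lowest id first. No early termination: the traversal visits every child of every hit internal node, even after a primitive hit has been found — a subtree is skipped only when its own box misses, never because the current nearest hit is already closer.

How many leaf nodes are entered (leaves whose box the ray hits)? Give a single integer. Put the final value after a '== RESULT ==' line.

Walk:
N0 x:[18,47] y:[55/2,95/2] z:[26,39] -> hit [55/2,39], descend [2, 3]
  N2 x:[26,47] y:[43,95/2] z:[26,39] -> miss, prune
  N3 x:[18,31] y:[55/2,37] z:[83/3,36] -> hit [83/3,31], descend [5, 6]
    N5 x:[30,31] y:[69/2,37] z:[92/3,97/3] -> miss, prune
    N6 x:[18,30] y:[55/2,59/2] z:[83/3,36] -> hit [83/3,59/2] leaf, test {P1(miss), P3@t=83/3}

Summary -> nodes [0, 2, 3, 5, 6]; box-tests=5; leaf-entries=1; first=P3

== RESULT ==
1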